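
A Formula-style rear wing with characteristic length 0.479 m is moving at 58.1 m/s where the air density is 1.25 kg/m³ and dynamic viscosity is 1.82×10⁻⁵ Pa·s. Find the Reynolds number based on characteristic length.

Re = 1.91×10^6

Re = ρ·v·c/μ = 1.25 × 58.1 × 0.479 / (1.82×10⁻⁵) = 1.91×10^6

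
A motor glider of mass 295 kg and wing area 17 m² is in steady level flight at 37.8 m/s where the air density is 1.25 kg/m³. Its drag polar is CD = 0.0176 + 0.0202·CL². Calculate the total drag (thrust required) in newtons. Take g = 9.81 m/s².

D = 278 N

In steady level flight, lift balances weight: W = mg = 295 × 9.81 = 2894 N.
Dynamic pressure q = 0.5 × 1.25 × 37.8² = 893 Pa.
CL = 2W/(ρv²S) = 2×2894/(1.25×37.8²×17) = 0.1906.
CD = 0.0176 + 0.0202 × 0.1906² = 0.01833.
D = q·S·CD = 893 × 17 × 0.01833 = 278.3 N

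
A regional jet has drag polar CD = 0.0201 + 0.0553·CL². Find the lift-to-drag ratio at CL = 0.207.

CD = 0.0201 + 0.0553 × 0.207² = 0.02247
L/D = CL/CD = 0.207 / 0.02247 = 9.21

L/D = 9.21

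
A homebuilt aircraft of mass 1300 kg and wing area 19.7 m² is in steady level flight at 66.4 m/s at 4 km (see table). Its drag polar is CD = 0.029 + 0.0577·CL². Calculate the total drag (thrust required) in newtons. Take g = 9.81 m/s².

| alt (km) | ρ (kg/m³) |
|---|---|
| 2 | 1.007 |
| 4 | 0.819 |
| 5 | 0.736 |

D = 1300 N

At 4 km, from the table: ρ = 0.819 kg/m³.
Weight W = mg = 1300 × 9.81 = 12753 N; in level flight L = W.
Dynamic pressure q = 0.5 × 0.819 × 66.4² = 1805 Pa.
CL = 2W/(ρv²S) = 2×12753/(0.819×66.4²×19.7) = 0.3586.
CD = 0.029 + 0.0577 × 0.3586² = 0.03642.
D = q·S·CD = 1805 × 19.7 × 0.03642 = 1295 N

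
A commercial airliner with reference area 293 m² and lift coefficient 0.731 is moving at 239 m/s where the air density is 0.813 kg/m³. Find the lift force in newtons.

L = ½ρv²S·CL = ½ × 0.813 × 239² × 293 × 0.731 = 4.97×10^6 N ≈ 4970 kN

L = 4.97×10^6 N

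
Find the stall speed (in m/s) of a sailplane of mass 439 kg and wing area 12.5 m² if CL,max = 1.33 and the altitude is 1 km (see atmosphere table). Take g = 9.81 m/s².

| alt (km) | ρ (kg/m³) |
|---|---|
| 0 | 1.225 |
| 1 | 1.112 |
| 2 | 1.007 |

At 1 km, from the table: ρ = 1.112 kg/m³.
At stall, lift equals weight: L = W = m·g = 439 × 9.81 = 4307 N.
From L = ½ρV²S·CL,max = W: V_stall = √(2W/(ρSCL,max)) = √(2·4307/(1.112·12.5·1.33))
V_stall = √465.9 = 21.6 m/s

V_stall = 21.6 m/s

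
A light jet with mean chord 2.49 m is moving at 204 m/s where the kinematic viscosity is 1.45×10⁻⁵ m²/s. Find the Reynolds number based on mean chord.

Re = 3.5×10^7

Re = v·c/ν = 204 × 2.49 / (1.45×10⁻⁵) = 3.5×10^7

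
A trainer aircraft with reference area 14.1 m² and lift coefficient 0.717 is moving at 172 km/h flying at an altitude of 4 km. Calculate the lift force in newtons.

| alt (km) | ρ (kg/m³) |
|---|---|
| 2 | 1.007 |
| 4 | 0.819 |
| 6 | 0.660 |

At 4 km, from the table: ρ = 0.819 kg/m³.
Convert speed: v = 172 km/h ÷ 3.6 = 47.78 m/s.
L = ½ρv²S·CL = ½ × 0.819 × 47.78² × 14.1 × 0.717 = 9450 N ≈ 9.45 kN

L = 9450 N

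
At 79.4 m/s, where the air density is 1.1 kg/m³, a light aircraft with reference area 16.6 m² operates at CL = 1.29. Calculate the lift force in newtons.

L = ½ρv²S·CL = ½ × 1.1 × 79.4² × 16.6 × 1.29 = 74300 N ≈ 74.3 kN

L = 74300 N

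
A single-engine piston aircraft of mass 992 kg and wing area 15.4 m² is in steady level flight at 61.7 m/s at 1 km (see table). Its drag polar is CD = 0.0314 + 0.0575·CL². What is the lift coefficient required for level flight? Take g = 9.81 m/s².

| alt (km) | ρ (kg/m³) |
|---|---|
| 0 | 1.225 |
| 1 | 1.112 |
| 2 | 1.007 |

CL = 0.299

At 1 km, from the table: ρ = 1.112 kg/m³.
Level flight ⇒ L = W = m·g = 992 × 9.81 = 9731.5 N.
Dynamic pressure q = 0.5 × 1.112 × 61.7² = 2117 Pa.
CL = W/(q·S) = 9731.5 / (2117 × 15.4) = 0.2985.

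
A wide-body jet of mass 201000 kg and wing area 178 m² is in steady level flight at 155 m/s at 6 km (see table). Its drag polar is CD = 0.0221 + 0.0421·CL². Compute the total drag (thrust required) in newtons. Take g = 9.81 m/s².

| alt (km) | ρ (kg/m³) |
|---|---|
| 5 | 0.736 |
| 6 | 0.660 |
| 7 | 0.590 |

D = 1.47×10^5 N

At 6 km, from the table: ρ = 0.660 kg/m³.
Level flight ⇒ L = W = m·g = 201000 × 9.81 = 1.9718×10^6 N.
Dynamic pressure q = 0.5 × 0.66 × 155² = 7928 Pa.
CL = W/(q·S) = 1.9718×10^6 / (7928 × 178) = 1.397.
CD = 0.0221 + 0.0421 × 1.397² = 0.1043.
D = q·S·CD = 7928 × 178 × 0.1043 = 1.472×10^5 N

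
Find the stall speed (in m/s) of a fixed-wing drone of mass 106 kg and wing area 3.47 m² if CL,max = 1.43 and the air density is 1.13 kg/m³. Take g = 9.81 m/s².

Weight W = mg = 106 × 9.81 = 1040 N.
From L = ½ρV²S·CL,max = W: V_stall = √(2W/(ρSCL,max)) = √(2·1040/(1.13·3.47·1.43))
V_stall = √370.9 = 19.3 m/s

V_stall = 19.3 m/s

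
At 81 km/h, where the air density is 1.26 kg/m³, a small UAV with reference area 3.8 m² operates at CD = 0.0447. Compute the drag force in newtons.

D = 54.2 N

Convert speed: v = 81 km/h ÷ 3.6 = 22.5 m/s.
Dynamic pressure q = ½ρv² = ½ × 1.26 × 22.5² = 318.9 Pa.
D = q·S·CD = 318.9 × 3.8 × 0.0447 = 54.2 N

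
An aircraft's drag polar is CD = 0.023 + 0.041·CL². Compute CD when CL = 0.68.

CD = 0.023 + 0.041 × 0.68² = 0.023 + 0.01896 = 0.042

CD = 0.042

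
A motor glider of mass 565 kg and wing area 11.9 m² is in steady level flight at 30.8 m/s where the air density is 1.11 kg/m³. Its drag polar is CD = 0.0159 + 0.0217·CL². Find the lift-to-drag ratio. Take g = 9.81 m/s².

Weight W = mg = 565 × 9.81 = 5542.7 N; in level flight L = W.
Dynamic pressure q = 0.5 × 1.11 × 30.8² = 526.5 Pa.
CL = W/(q·S) = 5542.7 / (526.5 × 11.9) = 0.8847.
CD = 0.0159 + 0.0217 × 0.8847² = 0.03288.
L/D = CL/CD = 0.8847 / 0.03288 = 26.9

L/D = 26.9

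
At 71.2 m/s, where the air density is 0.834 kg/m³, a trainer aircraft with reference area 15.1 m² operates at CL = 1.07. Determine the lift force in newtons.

L = 34200 N

Dynamic pressure q = ½ρv² = ½ × 0.834 × 71.2² = 2114 Pa.
L = q·S·CL = 2114 × 15.1 × 1.07 = 34200 N ≈ 34.2 kN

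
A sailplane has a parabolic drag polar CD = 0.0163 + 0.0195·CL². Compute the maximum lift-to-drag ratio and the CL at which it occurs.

For CD = CD0 + K·CL², (L/D)max occurs at CL* = √(CD0/K) and equals 1/(2√(K·CD0)).
(L/D)max = 1/(2√(0.0195 × 0.0163)) = 1/(2 × 0.01783) = 28
CL* = √(0.0163/0.0195) = 0.914

(L/D)max = 28, at CL = 0.914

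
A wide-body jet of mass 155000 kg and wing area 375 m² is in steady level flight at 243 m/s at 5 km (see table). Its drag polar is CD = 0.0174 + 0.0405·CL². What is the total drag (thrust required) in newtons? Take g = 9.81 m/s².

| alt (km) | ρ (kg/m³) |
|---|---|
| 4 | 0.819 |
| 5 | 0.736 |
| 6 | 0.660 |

At 5 km, from the table: ρ = 0.736 kg/m³.
Weight W = mg = 155000 × 9.81 = 1.5206×10^6 N; in level flight L = W.
q = ½ρv² = ½ × 0.736 × 243² = 21730 Pa.
CL = 2W/(ρv²S) = 2×1.5206×10^6/(0.736×243²×375) = 0.1866.
CD = 0.0174 + 0.0405 × 0.1866² = 0.01881.
D = q·S·CD = 21730 × 375 × 0.01881 = 1.533×10^5 N

D = 1.53×10^5 N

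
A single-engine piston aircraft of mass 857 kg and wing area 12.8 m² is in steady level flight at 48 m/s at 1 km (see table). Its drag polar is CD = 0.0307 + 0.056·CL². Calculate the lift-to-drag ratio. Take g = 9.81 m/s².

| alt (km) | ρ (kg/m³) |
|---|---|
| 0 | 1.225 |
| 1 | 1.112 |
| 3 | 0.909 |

At 1 km, from the table: ρ = 1.112 kg/m³.
Level flight ⇒ L = W = m·g = 857 × 9.81 = 8407.2 N.
q = ½ρv² = ½ × 1.112 × 48² = 1281 Pa.
Required CL = L/(qS) = 8407.2/(1281·12.8) = 0.5127.
CD = 0.0307 + 0.056 × 0.5127² = 0.04542.
L/D = CL/CD = 0.5127 / 0.04542 = 11.3

L/D = 11.3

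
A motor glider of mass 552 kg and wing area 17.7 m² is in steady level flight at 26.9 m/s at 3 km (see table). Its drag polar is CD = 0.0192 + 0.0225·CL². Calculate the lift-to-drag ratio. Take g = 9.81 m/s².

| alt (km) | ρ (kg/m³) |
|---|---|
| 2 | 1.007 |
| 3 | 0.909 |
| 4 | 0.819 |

At 3 km, from the table: ρ = 0.909 kg/m³.
Level flight ⇒ L = W = m·g = 552 × 9.81 = 5415.1 N.
Dynamic pressure q = 0.5 × 0.909 × 26.9² = 328.9 Pa.
CL = W/(q·S) = 5415.1 / (328.9 × 17.7) = 0.9302.
CD = 0.0192 + 0.0225 × 0.9302² = 0.03867.
L/D = CL/CD = 0.9302 / 0.03867 = 24.1

L/D = 24.1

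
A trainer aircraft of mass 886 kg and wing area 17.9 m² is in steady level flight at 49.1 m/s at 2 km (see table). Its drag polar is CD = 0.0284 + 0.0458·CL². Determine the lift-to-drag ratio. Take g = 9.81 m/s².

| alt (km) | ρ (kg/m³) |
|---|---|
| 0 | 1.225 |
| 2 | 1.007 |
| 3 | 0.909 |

L/D = 11.2

At 2 km, from the table: ρ = 1.007 kg/m³.
Level flight ⇒ L = W = m·g = 886 × 9.81 = 8691.7 N.
q = ½ρv² = ½ × 1.007 × 49.1² = 1214 Pa.
CL = W/(q·S) = 8691.7 / (1214 × 17.9) = 0.4.
CD = 0.0284 + 0.0458 × 0.4² = 0.03573.
L/D = CL/CD = 0.4 / 0.03573 = 11.2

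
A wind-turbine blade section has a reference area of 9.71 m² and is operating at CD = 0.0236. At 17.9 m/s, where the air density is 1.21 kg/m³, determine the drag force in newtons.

Dynamic pressure q = ½ρv² = ½ × 1.21 × 17.9² = 193.8 Pa.
D = q·S·CD = 193.8 × 9.71 × 0.0236 = 44.4 N

D = 44.4 N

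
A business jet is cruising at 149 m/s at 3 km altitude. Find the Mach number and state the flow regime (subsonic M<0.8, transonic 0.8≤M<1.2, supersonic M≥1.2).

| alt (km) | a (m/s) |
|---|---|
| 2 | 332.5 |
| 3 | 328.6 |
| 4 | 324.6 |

At 3 km, from the table: a = 328.6 m/s.
M = v/a = 149 / 328.6 = 0.453
M = 0.453 → subsonic.

M = 0.453 (subsonic)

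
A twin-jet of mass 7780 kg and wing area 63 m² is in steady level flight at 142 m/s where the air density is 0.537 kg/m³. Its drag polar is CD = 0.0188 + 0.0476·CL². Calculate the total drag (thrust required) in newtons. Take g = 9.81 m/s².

D = 7230 N

Weight W = mg = 7780 × 9.81 = 76322 N; in level flight L = W.
q = ½ρv² = ½ × 0.537 × 142² = 5414 Pa.
CL = 2W/(ρv²S) = 2×76322/(0.537×142²×63) = 0.2238.
CD = 0.0188 + 0.0476 × 0.2238² = 0.02118.
D = q·S·CD = 5414 × 63 × 0.02118 = 7225 N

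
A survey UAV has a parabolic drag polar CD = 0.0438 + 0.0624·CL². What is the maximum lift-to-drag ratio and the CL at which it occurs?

(L/D)max = 9.56, at CL = 0.838

For CD = CD0 + K·CL², (L/D)max occurs at CL* = √(CD0/K) and equals 1/(2√(K·CD0)).
(L/D)max = 1/(2√(0.0624 × 0.0438)) = 1/(2 × 0.05228) = 9.56
CL* = √(0.0438/0.0624) = 0.838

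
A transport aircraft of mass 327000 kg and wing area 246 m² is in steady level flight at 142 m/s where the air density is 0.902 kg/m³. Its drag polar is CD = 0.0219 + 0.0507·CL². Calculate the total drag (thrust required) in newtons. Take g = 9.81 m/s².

Weight W = mg = 327000 × 9.81 = 3.2079×10^6 N; in level flight L = W.
Dynamic pressure q = 0.5 × 0.902 × 142² = 9094 Pa.
Required CL = L/(qS) = 3.2079×10^6/(9094·246) = 1.434.
CD = 0.0219 + 0.0507 × 1.434² = 0.1261.
D = q·S·CD = 9094 × 246 × 0.1261 = 2.822×10^5 N

D = 2.82×10^5 N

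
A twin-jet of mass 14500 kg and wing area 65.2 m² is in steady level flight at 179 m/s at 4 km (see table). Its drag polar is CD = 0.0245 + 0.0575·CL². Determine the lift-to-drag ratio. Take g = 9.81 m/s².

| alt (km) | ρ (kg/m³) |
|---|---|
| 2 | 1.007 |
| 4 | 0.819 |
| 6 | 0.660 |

L/D = 6.37

At 4 km, from the table: ρ = 0.819 kg/m³.
In steady level flight, lift balances weight: W = mg = 14500 × 9.81 = 1.4224×10^5 N.
q = ½ρv² = ½ × 0.819 × 179² = 13120 Pa.
CL = W/(q·S) = 1.4224×10^5 / (13120 × 65.2) = 0.1663.
CD = 0.0245 + 0.0575 × 0.1663² = 0.02609.
L/D = CL/CD = 0.1663 / 0.02609 = 6.37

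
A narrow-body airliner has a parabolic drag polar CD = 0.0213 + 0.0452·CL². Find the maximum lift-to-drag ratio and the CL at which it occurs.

(L/D)max = 16.1, at CL = 0.686

For CD = CD0 + K·CL², (L/D)max occurs at CL* = √(CD0/K) and equals 1/(2√(K·CD0)).
(L/D)max = 1/(2√(0.0452 × 0.0213)) = 1/(2 × 0.03103) = 16.1
CL* = √(0.0213/0.0452) = 0.686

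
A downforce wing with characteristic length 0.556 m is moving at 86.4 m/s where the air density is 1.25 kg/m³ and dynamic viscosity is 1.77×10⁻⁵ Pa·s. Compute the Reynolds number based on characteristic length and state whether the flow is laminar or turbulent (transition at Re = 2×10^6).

Re = ρ·v·c/μ = 1.25 × 86.4 × 0.556 / (1.77×10⁻⁵) = 3.39×10^6
Since 3.39×10^6 > 2×10^6, the flow is turbulent.

Re = 3.39×10^6 (turbulent)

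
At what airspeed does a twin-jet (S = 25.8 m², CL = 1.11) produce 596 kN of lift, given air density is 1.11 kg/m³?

L = ½ρv²S·CL ⇒ v = √(2L/(ρ·S·CL))
v = √(2 × 5.96×10^5 / (1.11 × 25.8 × 1.11)) = √37500 = 194 m/s

v = 194 m/s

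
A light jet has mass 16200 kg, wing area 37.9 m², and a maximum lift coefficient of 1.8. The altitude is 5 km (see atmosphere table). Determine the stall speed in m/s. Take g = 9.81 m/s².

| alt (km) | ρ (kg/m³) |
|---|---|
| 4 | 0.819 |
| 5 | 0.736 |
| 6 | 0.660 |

V_stall = 79.6 m/s

At 5 km, from the table: ρ = 0.736 kg/m³.
Stall occurs when L = W at CL,max. W = mg = 16200 × 9.81 = 1.589×10^5 N.
From L = ½ρV²S·CL,max = W: V_stall = √(2W/(ρSCL,max)) = √(2·1.589×10^5/(0.736·37.9·1.8))
V_stall = √6330 = 79.6 m/s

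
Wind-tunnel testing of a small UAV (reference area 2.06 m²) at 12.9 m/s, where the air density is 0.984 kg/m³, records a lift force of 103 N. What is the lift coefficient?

From L = ½ρv²S·CL, rearranging gives CL = 2L/(ρv²S).
CL = 2 × 103 / (0.984 × 12.9² × 2.06) = 0.611

CL = 0.611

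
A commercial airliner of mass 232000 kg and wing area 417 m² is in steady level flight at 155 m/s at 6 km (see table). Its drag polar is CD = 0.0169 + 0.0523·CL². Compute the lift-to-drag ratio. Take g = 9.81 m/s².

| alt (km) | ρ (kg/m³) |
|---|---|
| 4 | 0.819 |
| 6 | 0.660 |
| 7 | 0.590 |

At 6 km, from the table: ρ = 0.660 kg/m³.
Weight W = mg = 232000 × 9.81 = 2.2759×10^6 N; in level flight L = W.
q = ½ρv² = ½ × 0.66 × 155² = 7928 Pa.
Required CL = L/(qS) = 2.2759×10^6/(7928·417) = 0.6884.
CD = 0.0169 + 0.0523 × 0.6884² = 0.04168.
L/D = CL/CD = 0.6884 / 0.04168 = 16.5

L/D = 16.5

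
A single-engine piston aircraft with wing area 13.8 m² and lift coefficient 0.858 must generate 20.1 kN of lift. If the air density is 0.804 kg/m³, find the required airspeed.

v = 65 m/s

L = ½ρv²S·CL ⇒ v = √(2L/(ρ·S·CL))
v = √(2 × 20100 / (0.804 × 13.8 × 0.858)) = √4223 = 65 m/s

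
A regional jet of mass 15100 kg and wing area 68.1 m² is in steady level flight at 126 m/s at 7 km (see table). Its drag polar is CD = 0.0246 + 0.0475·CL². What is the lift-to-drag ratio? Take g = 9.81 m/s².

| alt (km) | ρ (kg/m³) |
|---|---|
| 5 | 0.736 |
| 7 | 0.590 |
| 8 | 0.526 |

L/D = 13.3

At 7 km, from the table: ρ = 0.590 kg/m³.
Level flight ⇒ L = W = m·g = 15100 × 9.81 = 1.4813×10^5 N.
q = ½ρv² = ½ × 0.59 × 126² = 4683 Pa.
CL = 2W/(ρv²S) = 2×1.4813×10^5/(0.59×126²×68.1) = 0.4644.
CD = 0.0246 + 0.0475 × 0.4644² = 0.03485.
L/D = CL/CD = 0.4644 / 0.03485 = 13.3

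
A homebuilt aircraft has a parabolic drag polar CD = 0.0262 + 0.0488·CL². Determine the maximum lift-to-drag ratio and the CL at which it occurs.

For CD = CD0 + K·CL², (L/D)max occurs at CL* = √(CD0/K) and equals 1/(2√(K·CD0)).
(L/D)max = 1/(2√(0.0488 × 0.0262)) = 1/(2 × 0.03576) = 14
CL* = √(0.0262/0.0488) = 0.733

(L/D)max = 14, at CL = 0.733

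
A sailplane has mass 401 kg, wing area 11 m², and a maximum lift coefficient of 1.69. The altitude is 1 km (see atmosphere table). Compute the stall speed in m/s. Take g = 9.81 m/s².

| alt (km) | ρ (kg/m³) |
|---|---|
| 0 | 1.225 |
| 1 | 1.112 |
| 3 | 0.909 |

At 1 km, from the table: ρ = 1.112 kg/m³.
Weight W = mg = 401 × 9.81 = 3934 N.
V_stall = √(2W/(ρ·S·CL,max)) = √(2 × 3934 / (1.112 × 11 × 1.69))
V_stall = √380.6 = 19.5 m/s

V_stall = 19.5 m/s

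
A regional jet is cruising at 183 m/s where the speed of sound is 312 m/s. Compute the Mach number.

M = v/a = 183 / 312 = 0.587

M = 0.587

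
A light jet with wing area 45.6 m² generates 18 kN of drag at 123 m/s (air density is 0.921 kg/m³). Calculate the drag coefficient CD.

From D = ½ρv²S·CD, rearranging gives CD = 2D/(ρv²S).
CD = 2 × 18000 / (0.921 × 123² × 45.6) = 0.0567

CD = 0.0567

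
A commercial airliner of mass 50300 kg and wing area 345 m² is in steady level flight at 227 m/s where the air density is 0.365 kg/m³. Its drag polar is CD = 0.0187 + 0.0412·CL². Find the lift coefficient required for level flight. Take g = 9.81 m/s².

In steady level flight, lift balances weight: W = mg = 50300 × 9.81 = 4.9344×10^5 N.
Dynamic pressure q = 0.5 × 0.365 × 227² = 9404 Pa.
CL = W/(q·S) = 4.9344×10^5 / (9404 × 345) = 0.1521.

CL = 0.152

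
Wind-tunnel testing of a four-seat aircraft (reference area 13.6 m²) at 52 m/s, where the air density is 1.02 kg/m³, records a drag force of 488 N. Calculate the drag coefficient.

CD = 0.026

From D = ½ρv²S·CD, rearranging gives CD = 2D/(ρv²S).
CD = 2 × 488 / (1.02 × 52² × 13.6) = 0.026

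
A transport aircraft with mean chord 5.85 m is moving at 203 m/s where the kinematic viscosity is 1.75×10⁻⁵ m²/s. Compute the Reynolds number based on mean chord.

Re = 6.79×10^7

Re = v·c/ν = 203 × 5.85 / (1.75×10⁻⁵) = 6.79×10^7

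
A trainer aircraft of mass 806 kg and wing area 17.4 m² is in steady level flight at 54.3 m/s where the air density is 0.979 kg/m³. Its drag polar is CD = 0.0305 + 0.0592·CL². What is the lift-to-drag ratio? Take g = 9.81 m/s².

L/D = 8.66

In steady level flight, lift balances weight: W = mg = 806 × 9.81 = 7906.9 N.
Dynamic pressure q = 0.5 × 0.979 × 54.3² = 1443 Pa.
CL = 2W/(ρv²S) = 2×7906.9/(0.979×54.3²×17.4) = 0.3148.
CD = 0.0305 + 0.0592 × 0.3148² = 0.03637.
L/D = CL/CD = 0.3148 / 0.03637 = 8.66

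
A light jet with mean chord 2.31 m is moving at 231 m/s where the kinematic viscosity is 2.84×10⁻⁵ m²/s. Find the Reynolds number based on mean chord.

Re = 1.88×10^7

Re = v·c/ν = 231 × 2.31 / (2.84×10⁻⁵) = 1.88×10^7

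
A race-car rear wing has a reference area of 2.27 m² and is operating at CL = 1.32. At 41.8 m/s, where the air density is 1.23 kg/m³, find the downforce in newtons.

Dynamic pressure q = ½ρv² = ½ × 1.23 × 41.8² = 1075 Pa.
L = q·S·CL = 1075 × 2.27 × 1.32 = 3220 N

L = 3220 N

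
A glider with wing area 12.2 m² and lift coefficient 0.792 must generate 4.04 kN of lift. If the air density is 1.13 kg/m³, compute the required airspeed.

v = 27.2 m/s

L = ½ρv²S·CL ⇒ v = √(2L/(ρ·S·CL))
v = √(2 × 4040 / (1.13 × 12.2 × 0.792)) = √740 = 27.2 m/s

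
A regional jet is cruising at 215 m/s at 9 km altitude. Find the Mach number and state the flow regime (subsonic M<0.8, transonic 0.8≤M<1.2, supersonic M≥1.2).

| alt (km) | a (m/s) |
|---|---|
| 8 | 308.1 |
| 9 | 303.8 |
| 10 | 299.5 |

M = 0.708 (subsonic)

At 9 km, from the table: a = 303.8 m/s.
M = v/a = 215 / 303.8 = 0.708
M = 0.708 → subsonic.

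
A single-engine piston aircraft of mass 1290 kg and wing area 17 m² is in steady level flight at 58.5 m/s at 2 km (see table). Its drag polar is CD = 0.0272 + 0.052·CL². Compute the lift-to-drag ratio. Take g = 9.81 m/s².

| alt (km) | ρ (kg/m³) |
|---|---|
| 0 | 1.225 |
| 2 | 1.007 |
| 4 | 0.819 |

At 2 km, from the table: ρ = 1.007 kg/m³.
In steady level flight, lift balances weight: W = mg = 1290 × 9.81 = 12655 N.
Dynamic pressure q = 0.5 × 1.007 × 58.5² = 1723 Pa.
CL = 2W/(ρv²S) = 2×12655/(1.007×58.5²×17) = 0.432.
CD = 0.0272 + 0.052 × 0.432² = 0.03691.
L/D = CL/CD = 0.432 / 0.03691 = 11.7

L/D = 11.7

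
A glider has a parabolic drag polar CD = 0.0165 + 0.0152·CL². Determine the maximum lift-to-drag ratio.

For CD = CD0 + K·CL², (L/D)max occurs at CL* = √(CD0/K) and equals 1/(2√(K·CD0)).
(L/D)max = 1/(2√(0.0152 × 0.0165)) = 1/(2 × 0.01584) = 31.6

(L/D)max = 31.6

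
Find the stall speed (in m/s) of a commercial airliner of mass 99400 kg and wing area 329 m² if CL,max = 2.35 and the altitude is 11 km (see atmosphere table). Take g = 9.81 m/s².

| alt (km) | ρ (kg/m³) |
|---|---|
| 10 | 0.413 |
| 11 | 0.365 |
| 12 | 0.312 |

V_stall = 83.1 m/s

At 11 km, from the table: ρ = 0.365 kg/m³.
Stall occurs when L = W at CL,max. W = mg = 99400 × 9.81 = 9.751×10^5 N.
V_stall = √(2W/(ρ·S·CL,max)) = √(2 × 9.751×10^5 / (0.365 × 329 × 2.35))
V_stall = √6911 = 83.1 m/s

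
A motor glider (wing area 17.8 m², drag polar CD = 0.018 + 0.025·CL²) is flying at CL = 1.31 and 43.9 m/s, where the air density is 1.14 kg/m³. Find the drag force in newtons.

D = 1190 N

CD = 0.018 + 0.025 × 1.31² = 0.0609
D = ½ρv²S·CD = ½ × 1.14 × 43.9² × 17.8 × 0.0609 = 1190 N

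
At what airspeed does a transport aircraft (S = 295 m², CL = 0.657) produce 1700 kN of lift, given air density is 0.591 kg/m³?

L = ½ρv²S·CL ⇒ v = √(2L/(ρ·S·CL))
v = √(2 × 1.7×10^6 / (0.591 × 295 × 0.657)) = √29680 = 172 m/s

v = 172 m/s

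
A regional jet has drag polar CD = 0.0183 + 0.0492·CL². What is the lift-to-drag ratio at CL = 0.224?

CD = 0.0183 + 0.0492 × 0.224² = 0.02077
L/D = CL/CD = 0.224 / 0.02077 = 10.8

L/D = 10.8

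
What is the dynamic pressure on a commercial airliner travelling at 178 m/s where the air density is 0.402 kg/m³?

q = 6370 Pa

q = ½ρv² = ½ × 0.402 × 178² = 6370 Pa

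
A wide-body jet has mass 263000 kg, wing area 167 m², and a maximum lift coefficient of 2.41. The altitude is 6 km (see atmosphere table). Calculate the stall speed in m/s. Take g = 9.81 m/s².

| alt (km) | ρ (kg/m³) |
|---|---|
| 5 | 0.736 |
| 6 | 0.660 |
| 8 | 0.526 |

At 6 km, from the table: ρ = 0.660 kg/m³.
At stall, lift equals weight: L = W = m·g = 263000 × 9.81 = 2.58×10^6 N.
V_stall = √(2W/(ρ·S·CL,max)) = √(2 × 2.58×10^6 / (0.66 × 167 × 2.41))
V_stall = √19430 = 139 m/s

V_stall = 139 m/s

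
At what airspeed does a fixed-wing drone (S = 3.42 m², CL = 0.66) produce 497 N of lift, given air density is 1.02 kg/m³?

L = ½ρv²S·CL ⇒ v = √(2L/(ρ·S·CL))
v = √(2 × 497 / (1.02 × 3.42 × 0.66)) = √431.7 = 20.8 m/s

v = 20.8 m/s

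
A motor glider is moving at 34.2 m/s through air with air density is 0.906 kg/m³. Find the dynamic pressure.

q = ½ρv² = ½ × 0.906 × 34.2² = 530 Pa

q = 530 Pa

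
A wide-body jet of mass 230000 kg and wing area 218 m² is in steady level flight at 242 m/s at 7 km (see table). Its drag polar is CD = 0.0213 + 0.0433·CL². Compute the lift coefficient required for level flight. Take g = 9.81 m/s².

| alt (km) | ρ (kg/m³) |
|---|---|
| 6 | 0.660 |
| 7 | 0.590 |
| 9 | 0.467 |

CL = 0.599

At 7 km, from the table: ρ = 0.590 kg/m³.
In steady level flight, lift balances weight: W = mg = 230000 × 9.81 = 2.2563×10^6 N.
Dynamic pressure q = 0.5 × 0.59 × 242² = 17280 Pa.
CL = 2W/(ρv²S) = 2×2.2563×10^6/(0.59×242²×218) = 0.5991.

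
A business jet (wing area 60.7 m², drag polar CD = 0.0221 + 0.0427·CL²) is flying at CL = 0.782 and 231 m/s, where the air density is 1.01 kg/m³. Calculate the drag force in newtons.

D = 78900 N

CD = 0.0221 + 0.0427 × 0.782² = 0.04821
D = ½ρv²S·CD = ½ × 1.01 × 231² × 60.7 × 0.04821 = 78900 N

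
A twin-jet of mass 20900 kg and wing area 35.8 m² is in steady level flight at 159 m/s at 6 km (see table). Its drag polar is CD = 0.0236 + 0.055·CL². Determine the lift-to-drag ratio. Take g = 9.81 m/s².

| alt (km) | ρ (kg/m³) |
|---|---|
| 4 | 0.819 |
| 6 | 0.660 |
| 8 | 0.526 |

L/D = 13.9

At 6 km, from the table: ρ = 0.660 kg/m³.
Level flight ⇒ L = W = m·g = 20900 × 9.81 = 2.0503×10^5 N.
q = ½ρv² = ½ × 0.66 × 159² = 8343 Pa.
Required CL = L/(qS) = 2.0503×10^5/(8343·35.8) = 0.6865.
CD = 0.0236 + 0.055 × 0.6865² = 0.04952.
L/D = CL/CD = 0.6865 / 0.04952 = 13.9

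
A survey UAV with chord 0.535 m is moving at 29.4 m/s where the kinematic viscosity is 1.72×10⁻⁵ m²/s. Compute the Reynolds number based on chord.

Re = v·c/ν = 29.4 × 0.535 / (1.72×10⁻⁵) = 9.14×10^5

Re = 9.14×10^5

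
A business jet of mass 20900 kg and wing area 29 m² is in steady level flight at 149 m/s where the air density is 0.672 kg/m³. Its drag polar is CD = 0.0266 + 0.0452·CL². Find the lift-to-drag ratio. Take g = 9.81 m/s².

L/D = 14.1

In steady level flight, lift balances weight: W = mg = 20900 × 9.81 = 2.0503×10^5 N.
Dynamic pressure q = 0.5 × 0.672 × 149² = 7460 Pa.
Required CL = L/(qS) = 2.0503×10^5/(7460·29) = 0.9478.
CD = 0.0266 + 0.0452 × 0.9478² = 0.0672.
L/D = CL/CD = 0.9478 / 0.0672 = 14.1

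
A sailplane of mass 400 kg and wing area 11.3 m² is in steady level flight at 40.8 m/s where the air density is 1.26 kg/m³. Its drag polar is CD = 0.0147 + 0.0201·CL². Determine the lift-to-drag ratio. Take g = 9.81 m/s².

L/D = 19.6

Level flight ⇒ L = W = m·g = 400 × 9.81 = 3924 N.
Dynamic pressure q = 0.5 × 1.26 × 40.8² = 1049 Pa.
Required CL = L/(qS) = 3924/(1049·11.3) = 0.3311.
CD = 0.0147 + 0.0201 × 0.3311² = 0.0169.
L/D = CL/CD = 0.3311 / 0.0169 = 19.6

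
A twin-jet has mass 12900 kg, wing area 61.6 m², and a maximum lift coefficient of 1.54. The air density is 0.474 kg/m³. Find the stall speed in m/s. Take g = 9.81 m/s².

V_stall = 75 m/s

Stall occurs when L = W at CL,max. W = mg = 12900 × 9.81 = 1.265×10^5 N.
V_stall = √(2W/(ρ·S·CL,max)) = √(2 × 1.265×10^5 / (0.474 × 61.6 × 1.54))
V_stall = √5629 = 75 m/s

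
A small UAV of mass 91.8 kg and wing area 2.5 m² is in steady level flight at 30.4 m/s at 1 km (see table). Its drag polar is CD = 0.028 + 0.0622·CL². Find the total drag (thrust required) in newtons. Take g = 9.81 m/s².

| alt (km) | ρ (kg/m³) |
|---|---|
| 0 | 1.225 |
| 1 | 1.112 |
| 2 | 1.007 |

At 1 km, from the table: ρ = 1.112 kg/m³.
Weight W = mg = 91.8 × 9.81 = 900.56 N; in level flight L = W.
Dynamic pressure q = 0.5 × 1.112 × 30.4² = 513.8 Pa.
CL = W/(q·S) = 900.56 / (513.8 × 2.5) = 0.7011.
CD = 0.028 + 0.0622 × 0.7011² = 0.05857.
D = q·S·CD = 513.8 × 2.5 × 0.05857 = 75.24 N

D = 75.2 N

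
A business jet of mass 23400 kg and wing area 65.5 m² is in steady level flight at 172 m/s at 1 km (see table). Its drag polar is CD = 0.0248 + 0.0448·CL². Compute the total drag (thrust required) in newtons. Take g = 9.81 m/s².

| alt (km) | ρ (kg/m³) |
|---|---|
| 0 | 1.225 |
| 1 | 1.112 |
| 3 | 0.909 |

At 1 km, from the table: ρ = 1.112 kg/m³.
Weight W = mg = 23400 × 9.81 = 2.2955×10^5 N; in level flight L = W.
Dynamic pressure q = 0.5 × 1.112 × 172² = 16450 Pa.
CL = W/(q·S) = 2.2955×10^5 / (16450 × 65.5) = 0.2131.
CD = 0.0248 + 0.0448 × 0.2131² = 0.02683.
D = q·S·CD = 16450 × 65.5 × 0.02683 = 28910 N

D = 28900 N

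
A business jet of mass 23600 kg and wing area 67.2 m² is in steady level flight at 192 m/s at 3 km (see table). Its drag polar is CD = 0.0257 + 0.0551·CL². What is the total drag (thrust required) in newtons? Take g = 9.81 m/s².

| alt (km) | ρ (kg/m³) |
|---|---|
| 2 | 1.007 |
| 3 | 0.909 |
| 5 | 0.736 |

At 3 km, from the table: ρ = 0.909 kg/m³.
Weight W = mg = 23600 × 9.81 = 2.3152×10^5 N; in level flight L = W.
q = ½ρv² = ½ × 0.909 × 192² = 16750 Pa.
CL = W/(q·S) = 2.3152×10^5 / (16750 × 67.2) = 0.2056.
CD = 0.0257 + 0.0551 × 0.2056² = 0.02803.
D = q·S·CD = 16750 × 67.2 × 0.02803 = 31560 N

D = 31600 N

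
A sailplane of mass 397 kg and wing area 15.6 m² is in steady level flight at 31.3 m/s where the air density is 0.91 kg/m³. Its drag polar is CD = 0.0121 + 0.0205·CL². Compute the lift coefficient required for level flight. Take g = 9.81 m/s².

CL = 0.56

In steady level flight, lift balances weight: W = mg = 397 × 9.81 = 3894.6 N.
Dynamic pressure q = 0.5 × 0.91 × 31.3² = 445.8 Pa.
CL = W/(q·S) = 3894.6 / (445.8 × 15.6) = 0.5601.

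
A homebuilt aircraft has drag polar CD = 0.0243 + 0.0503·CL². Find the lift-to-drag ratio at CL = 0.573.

CD = 0.0243 + 0.0503 × 0.573² = 0.04081
L/D = CL/CD = 0.573 / 0.04081 = 14

L/D = 14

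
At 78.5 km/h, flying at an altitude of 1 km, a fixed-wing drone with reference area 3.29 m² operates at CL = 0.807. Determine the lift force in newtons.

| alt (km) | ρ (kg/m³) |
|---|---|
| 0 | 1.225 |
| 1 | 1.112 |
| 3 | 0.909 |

At 1 km, from the table: ρ = 1.112 kg/m³.
Convert speed: v = 78.5 km/h ÷ 3.6 = 21.81 m/s.
Dynamic pressure q = ½ρv² = ½ × 1.112 × 21.81² = 264.4 Pa.
L = q·S·CL = 264.4 × 3.29 × 0.807 = 702 N

L = 702 N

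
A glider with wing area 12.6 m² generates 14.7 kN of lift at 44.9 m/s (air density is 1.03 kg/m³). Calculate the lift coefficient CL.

From L = ½ρv²S·CL, rearranging gives CL = 2L/(ρv²S).
CL = 2 × 14700 / (1.03 × 44.9² × 12.6) = 1.12

CL = 1.12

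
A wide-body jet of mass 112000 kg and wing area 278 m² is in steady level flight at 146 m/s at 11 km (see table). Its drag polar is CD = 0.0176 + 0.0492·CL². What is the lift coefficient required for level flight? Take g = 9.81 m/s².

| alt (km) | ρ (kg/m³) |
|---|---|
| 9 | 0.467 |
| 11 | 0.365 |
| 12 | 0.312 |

CL = 1.02

At 11 km, from the table: ρ = 0.365 kg/m³.
In steady level flight, lift balances weight: W = mg = 112000 × 9.81 = 1.0987×10^6 N.
Dynamic pressure q = 0.5 × 0.365 × 146² = 3890 Pa.
CL = 2W/(ρv²S) = 2×1.0987×10^6/(0.365×146²×278) = 1.016.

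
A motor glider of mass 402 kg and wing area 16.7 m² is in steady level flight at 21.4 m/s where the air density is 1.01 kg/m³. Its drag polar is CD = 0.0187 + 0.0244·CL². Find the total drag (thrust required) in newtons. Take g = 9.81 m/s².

Level flight ⇒ L = W = m·g = 402 × 9.81 = 3943.6 N.
Dynamic pressure q = 0.5 × 1.01 × 21.4² = 231.3 Pa.
CL = 2W/(ρv²S) = 2×3943.6/(1.01×21.4²×16.7) = 1.021.
CD = 0.0187 + 0.0244 × 1.021² = 0.04414.
D = q·S·CD = 231.3 × 16.7 × 0.04414 = 170.5 N

D = 170 N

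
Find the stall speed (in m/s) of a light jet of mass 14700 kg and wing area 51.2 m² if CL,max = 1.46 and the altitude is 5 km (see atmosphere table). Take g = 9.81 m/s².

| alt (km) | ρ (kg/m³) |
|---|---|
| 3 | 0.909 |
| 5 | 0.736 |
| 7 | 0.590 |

At 5 km, from the table: ρ = 0.736 kg/m³.
Weight W = mg = 14700 × 9.81 = 1.442×10^5 N.
From L = ½ρV²S·CL,max = W: V_stall = √(2W/(ρSCL,max)) = √(2·1.442×10^5/(0.736·51.2·1.46))
V_stall = √5242 = 72.4 m/s

V_stall = 72.4 m/s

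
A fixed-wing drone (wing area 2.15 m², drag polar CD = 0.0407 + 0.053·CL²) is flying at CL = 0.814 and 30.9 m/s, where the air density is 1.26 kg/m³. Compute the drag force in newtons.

CD = 0.0407 + 0.053 × 0.814² = 0.07582
D = ½ρv²S·CD = ½ × 1.26 × 30.9² × 2.15 × 0.07582 = 98.1 N

D = 98.1 N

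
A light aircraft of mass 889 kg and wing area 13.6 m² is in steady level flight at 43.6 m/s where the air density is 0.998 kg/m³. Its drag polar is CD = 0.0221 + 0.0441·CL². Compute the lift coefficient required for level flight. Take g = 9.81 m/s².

Level flight ⇒ L = W = m·g = 889 × 9.81 = 8721.1 N.
Dynamic pressure q = 0.5 × 0.998 × 43.6² = 948.6 Pa.
CL = 2W/(ρv²S) = 2×8721.1/(0.998×43.6²×13.6) = 0.676.

CL = 0.676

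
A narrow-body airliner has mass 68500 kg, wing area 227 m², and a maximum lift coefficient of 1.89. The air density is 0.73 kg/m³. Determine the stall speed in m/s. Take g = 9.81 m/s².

At stall, lift equals weight: L = W = m·g = 68500 × 9.81 = 6.72×10^5 N.
V_stall = √(2W/(ρ·S·CL,max)) = √(2 × 6.72×10^5 / (0.73 × 227 × 1.89))
V_stall = √4291 = 65.5 m/s

V_stall = 65.5 m/s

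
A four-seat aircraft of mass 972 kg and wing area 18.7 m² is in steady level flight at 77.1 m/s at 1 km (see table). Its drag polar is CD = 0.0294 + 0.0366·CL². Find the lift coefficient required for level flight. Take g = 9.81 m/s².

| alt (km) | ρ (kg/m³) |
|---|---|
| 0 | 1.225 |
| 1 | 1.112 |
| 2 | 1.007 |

At 1 km, from the table: ρ = 1.112 kg/m³.
In steady level flight, lift balances weight: W = mg = 972 × 9.81 = 9535.3 N.
Dynamic pressure q = 0.5 × 1.112 × 77.1² = 3305 Pa.
CL = 2W/(ρv²S) = 2×9535.3/(1.112×77.1²×18.7) = 0.1543.

CL = 0.154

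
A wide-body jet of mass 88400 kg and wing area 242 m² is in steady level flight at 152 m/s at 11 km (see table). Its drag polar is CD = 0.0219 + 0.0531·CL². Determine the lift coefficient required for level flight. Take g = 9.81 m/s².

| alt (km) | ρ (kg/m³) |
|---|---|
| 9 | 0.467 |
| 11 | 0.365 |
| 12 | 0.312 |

CL = 0.85

At 11 km, from the table: ρ = 0.365 kg/m³.
Level flight ⇒ L = W = m·g = 88400 × 9.81 = 8.672×10^5 N.
q = ½ρv² = ½ × 0.365 × 152² = 4216 Pa.
CL = 2W/(ρv²S) = 2×8.672×10^5/(0.365×152²×242) = 0.8499.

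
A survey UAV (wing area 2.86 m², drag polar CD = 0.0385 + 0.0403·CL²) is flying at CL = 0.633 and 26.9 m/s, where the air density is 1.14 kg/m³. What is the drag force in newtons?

D = 64.5 N

CD = 0.0385 + 0.0403 × 0.633² = 0.05465
D = ½ρv²S·CD = ½ × 1.14 × 26.9² × 2.86 × 0.05465 = 64.5 N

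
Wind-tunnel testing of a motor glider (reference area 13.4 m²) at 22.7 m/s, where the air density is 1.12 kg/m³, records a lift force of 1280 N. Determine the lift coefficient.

From L = ½ρv²S·CL, rearranging gives CL = 2L/(ρv²S).
CL = 2 × 1280 / (1.12 × 22.7² × 13.4) = 0.331

CL = 0.331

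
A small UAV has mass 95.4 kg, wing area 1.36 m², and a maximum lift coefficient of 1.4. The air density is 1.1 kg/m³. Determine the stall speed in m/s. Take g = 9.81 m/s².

V_stall = 29.9 m/s

At stall, lift equals weight: L = W = m·g = 95.4 × 9.81 = 935.9 N.
V_stall = √(2W/(ρ·S·CL,max)) = √(2 × 935.9 / (1.1 × 1.36 × 1.4))
V_stall = √893.7 = 29.9 m/s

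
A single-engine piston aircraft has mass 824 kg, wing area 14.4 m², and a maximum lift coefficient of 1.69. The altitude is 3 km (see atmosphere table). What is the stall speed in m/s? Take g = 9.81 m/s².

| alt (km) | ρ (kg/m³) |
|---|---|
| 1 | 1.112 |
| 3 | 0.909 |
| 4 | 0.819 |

At 3 km, from the table: ρ = 0.909 kg/m³.
Stall occurs when L = W at CL,max. W = mg = 824 × 9.81 = 8083 N.
From L = ½ρV²S·CL,max = W: V_stall = √(2W/(ρSCL,max)) = √(2·8083/(0.909·14.4·1.69))
V_stall = √730.8 = 27 m/s

V_stall = 27 m/s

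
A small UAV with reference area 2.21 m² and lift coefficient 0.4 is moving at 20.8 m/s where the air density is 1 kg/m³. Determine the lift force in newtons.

Dynamic pressure q = ½ρv² = ½ × 1 × 20.8² = 216.3 Pa.
L = q·S·CL = 216.3 × 2.21 × 0.4 = 191 N

L = 191 N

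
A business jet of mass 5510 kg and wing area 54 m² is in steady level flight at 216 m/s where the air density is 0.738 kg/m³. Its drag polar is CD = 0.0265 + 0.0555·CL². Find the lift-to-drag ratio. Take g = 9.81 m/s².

Weight W = mg = 5510 × 9.81 = 54053 N; in level flight L = W.
Dynamic pressure q = 0.5 × 0.738 × 216² = 17220 Pa.
Required CL = L/(qS) = 54053/(17220·54) = 0.05814.
CD = 0.0265 + 0.0555 × 0.05814² = 0.02669.
L/D = CL/CD = 0.05814 / 0.02669 = 2.18

L/D = 2.18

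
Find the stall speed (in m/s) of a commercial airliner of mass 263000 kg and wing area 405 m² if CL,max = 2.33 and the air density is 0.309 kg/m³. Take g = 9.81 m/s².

Weight W = mg = 263000 × 9.81 = 2.58×10^6 N.
V_stall = √(2W/(ρ·S·CL,max)) = √(2 × 2.58×10^6 / (0.309 × 405 × 2.33))
V_stall = √17700 = 133 m/s

V_stall = 133 m/s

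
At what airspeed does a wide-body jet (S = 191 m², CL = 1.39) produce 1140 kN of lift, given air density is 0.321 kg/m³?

L = ½ρv²S·CL ⇒ v = √(2L/(ρ·S·CL))
v = √(2 × 1.14×10^6 / (0.321 × 191 × 1.39)) = √26750 = 164 m/s

v = 164 m/s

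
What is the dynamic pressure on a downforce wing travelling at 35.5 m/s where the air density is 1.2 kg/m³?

q = 756 Pa

q = ½ρv² = ½ × 1.2 × 35.5² = 756 Pa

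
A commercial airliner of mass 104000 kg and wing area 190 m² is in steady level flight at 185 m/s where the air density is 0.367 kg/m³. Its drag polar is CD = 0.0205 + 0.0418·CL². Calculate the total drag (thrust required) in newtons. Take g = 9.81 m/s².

D = 60900 N

Level flight ⇒ L = W = m·g = 104000 × 9.81 = 1.0202×10^6 N.
Dynamic pressure q = 0.5 × 0.367 × 185² = 6280 Pa.
Required CL = L/(qS) = 1.0202×10^6/(6280·190) = 0.855.
CD = 0.0205 + 0.0418 × 0.855² = 0.05106.
D = q·S·CD = 6280 × 190 × 0.05106 = 60920 N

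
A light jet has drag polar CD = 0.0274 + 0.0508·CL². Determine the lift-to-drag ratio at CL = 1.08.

CD = 0.0274 + 0.0508 × 1.08² = 0.08665
L/D = CL/CD = 1.08 / 0.08665 = 12.5

L/D = 12.5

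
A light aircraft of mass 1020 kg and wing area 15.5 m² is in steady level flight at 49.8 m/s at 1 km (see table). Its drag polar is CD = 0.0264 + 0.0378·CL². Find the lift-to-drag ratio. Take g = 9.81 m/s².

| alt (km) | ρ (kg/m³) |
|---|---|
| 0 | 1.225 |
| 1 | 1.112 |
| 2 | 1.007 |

L/D = 13.5

At 1 km, from the table: ρ = 1.112 kg/m³.
Weight W = mg = 1020 × 9.81 = 10006 N; in level flight L = W.
Dynamic pressure q = 0.5 × 1.112 × 49.8² = 1379 Pa.
CL = 2W/(ρv²S) = 2×10006/(1.112×49.8²×15.5) = 0.4682.
CD = 0.0264 + 0.0378 × 0.4682² = 0.03469.
L/D = CL/CD = 0.4682 / 0.03469 = 13.5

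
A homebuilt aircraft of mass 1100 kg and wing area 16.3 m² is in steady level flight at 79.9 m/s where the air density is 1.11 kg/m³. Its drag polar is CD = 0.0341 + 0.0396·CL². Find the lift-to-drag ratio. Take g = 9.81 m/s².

L/D = 5.27

Level flight ⇒ L = W = m·g = 1100 × 9.81 = 10791 N.
Dynamic pressure q = 0.5 × 1.11 × 79.9² = 3543 Pa.
Required CL = L/(qS) = 10791/(3543·16.3) = 0.1868.
CD = 0.0341 + 0.0396 × 0.1868² = 0.03548.
L/D = CL/CD = 0.1868 / 0.03548 = 5.27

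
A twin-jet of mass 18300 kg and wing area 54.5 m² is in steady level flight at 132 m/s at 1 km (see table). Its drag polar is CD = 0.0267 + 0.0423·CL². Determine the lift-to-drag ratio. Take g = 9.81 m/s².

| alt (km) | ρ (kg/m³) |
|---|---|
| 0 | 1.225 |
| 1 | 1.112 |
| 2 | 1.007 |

L/D = 10.8

At 1 km, from the table: ρ = 1.112 kg/m³.
In steady level flight, lift balances weight: W = mg = 18300 × 9.81 = 1.7952×10^5 N.
Dynamic pressure q = 0.5 × 1.112 × 132² = 9688 Pa.
CL = 2W/(ρv²S) = 2×1.7952×10^5/(1.112×132²×54.5) = 0.34.
CD = 0.0267 + 0.0423 × 0.34² = 0.03159.
L/D = CL/CD = 0.34 / 0.03159 = 10.8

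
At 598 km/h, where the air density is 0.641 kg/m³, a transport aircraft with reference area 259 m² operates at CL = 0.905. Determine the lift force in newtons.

L = 2.07×10^6 N

Convert speed: v = 598 km/h ÷ 3.6 = 166.1 m/s.
Dynamic pressure q = ½ρv² = ½ × 0.641 × 166.1² = 8844 Pa.
L = q·S·CL = 8844 × 259 × 0.905 = 2.07×10^6 N ≈ 2070 kN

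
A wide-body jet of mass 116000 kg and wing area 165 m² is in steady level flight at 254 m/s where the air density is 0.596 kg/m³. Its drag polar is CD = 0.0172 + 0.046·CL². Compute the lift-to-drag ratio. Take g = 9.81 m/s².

L/D = 15.5

Level flight ⇒ L = W = m·g = 116000 × 9.81 = 1.138×10^6 N.
Dynamic pressure q = 0.5 × 0.596 × 254² = 19230 Pa.
CL = W/(q·S) = 1.138×10^6 / (19230 × 165) = 0.3587.
CD = 0.0172 + 0.046 × 0.3587² = 0.02312.
L/D = CL/CD = 0.3587 / 0.02312 = 15.5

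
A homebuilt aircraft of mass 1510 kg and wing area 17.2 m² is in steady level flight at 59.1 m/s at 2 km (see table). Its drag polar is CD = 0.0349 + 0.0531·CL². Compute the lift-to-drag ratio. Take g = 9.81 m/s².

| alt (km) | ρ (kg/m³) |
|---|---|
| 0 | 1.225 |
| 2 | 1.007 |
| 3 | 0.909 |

L/D = 10.3

At 2 km, from the table: ρ = 1.007 kg/m³.
Weight W = mg = 1510 × 9.81 = 14813 N; in level flight L = W.
Dynamic pressure q = 0.5 × 1.007 × 59.1² = 1759 Pa.
Required CL = L/(qS) = 14813/(1759·17.2) = 0.4897.
CD = 0.0349 + 0.0531 × 0.4897² = 0.04763.
L/D = CL/CD = 0.4897 / 0.04763 = 10.3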